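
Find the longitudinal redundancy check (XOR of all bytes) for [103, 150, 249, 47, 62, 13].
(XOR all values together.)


XOR chain: 103 ^ 150 ^ 249 ^ 47 ^ 62 ^ 13 = 20

20


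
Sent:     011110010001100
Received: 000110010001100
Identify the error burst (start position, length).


XOR: 011000000000000

Burst at position 1, length 2


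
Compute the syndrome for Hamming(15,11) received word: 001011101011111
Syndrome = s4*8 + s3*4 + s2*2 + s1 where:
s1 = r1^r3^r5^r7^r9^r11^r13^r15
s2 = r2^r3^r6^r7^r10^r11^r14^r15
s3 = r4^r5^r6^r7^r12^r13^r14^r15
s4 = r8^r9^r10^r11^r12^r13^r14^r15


s1=1, s2=0, s3=1, s4=0

Syndrome = 5 (error at position 5)


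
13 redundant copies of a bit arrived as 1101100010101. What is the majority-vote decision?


Ones: 7 out of 13
Threshold: 7

1 (7/13 voted 1)


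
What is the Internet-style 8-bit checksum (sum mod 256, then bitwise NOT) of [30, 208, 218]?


Sum = 456 mod 256 = 200
Complement = 55

55


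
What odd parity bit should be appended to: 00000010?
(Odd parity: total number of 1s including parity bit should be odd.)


Number of 1s in data: 1
Parity bit: 0

0


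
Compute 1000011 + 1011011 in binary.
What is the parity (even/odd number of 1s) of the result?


1000011 = 67
1011011 = 91
Sum = 158 = 10011110
1s count = 5

odd parity (5 ones in 10011110)


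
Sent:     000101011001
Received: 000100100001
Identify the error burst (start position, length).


XOR: 000001111000

Burst at position 5, length 4


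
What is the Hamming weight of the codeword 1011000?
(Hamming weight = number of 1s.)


Counting 1s in 1011000

3


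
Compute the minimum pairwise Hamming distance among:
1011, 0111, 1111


Comparing all pairs, minimum distance: 1
Can detect 0 errors, correct 0 errors

1


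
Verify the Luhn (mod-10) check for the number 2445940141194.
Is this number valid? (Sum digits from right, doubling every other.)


Luhn sum = 54
54 mod 10 = 4

Invalid (Luhn sum mod 10 = 4)


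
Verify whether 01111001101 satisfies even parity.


Number of 1s: 7

No, parity error (7 ones)


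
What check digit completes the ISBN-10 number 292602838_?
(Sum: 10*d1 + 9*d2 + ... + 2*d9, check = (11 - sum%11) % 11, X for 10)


Weighted sum: 226
226 mod 11 = 6

Check digit: 5


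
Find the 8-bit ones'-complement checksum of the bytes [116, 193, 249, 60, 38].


Sum = 656 mod 256 = 144
Complement = 111

111


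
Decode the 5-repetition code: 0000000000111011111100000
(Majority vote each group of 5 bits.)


Groups: 00000, 00000, 11101, 11111, 00000
Majority votes: 00110

00110


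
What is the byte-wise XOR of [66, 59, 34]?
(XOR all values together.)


XOR chain: 66 ^ 59 ^ 34 = 91

91


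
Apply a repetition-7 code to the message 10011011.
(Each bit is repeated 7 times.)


Each bit -> 7 copies

11111110000000000000011111111111111000000011111111111111


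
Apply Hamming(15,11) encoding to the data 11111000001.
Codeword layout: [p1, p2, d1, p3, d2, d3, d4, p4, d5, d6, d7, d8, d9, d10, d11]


Parity bits: p1=1, p2=0, p3=0, p4=0

101011101000001


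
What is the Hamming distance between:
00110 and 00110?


XOR: 00000
Count of 1s: 0

0


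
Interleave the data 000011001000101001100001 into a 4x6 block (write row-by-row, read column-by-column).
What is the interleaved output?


Matrix:
  000011
  001000
  101001
  100001
Read columns: 001100000110000010001011

001100000110000010001011


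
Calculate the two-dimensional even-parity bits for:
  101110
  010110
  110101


Row parities: 010
Column parities: 001101

Row P: 010, Col P: 001101, Corner: 1


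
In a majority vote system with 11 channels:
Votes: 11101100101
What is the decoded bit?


Ones: 7 out of 11
Threshold: 6

1 (7/11 voted 1)


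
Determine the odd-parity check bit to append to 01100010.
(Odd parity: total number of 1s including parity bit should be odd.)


Number of 1s in data: 3
Parity bit: 0

0


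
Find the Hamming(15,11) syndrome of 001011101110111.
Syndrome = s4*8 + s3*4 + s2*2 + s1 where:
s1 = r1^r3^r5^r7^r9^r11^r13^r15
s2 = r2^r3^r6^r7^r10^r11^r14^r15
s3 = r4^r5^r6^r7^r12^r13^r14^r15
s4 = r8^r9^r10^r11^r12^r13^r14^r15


s1=1, s2=1, s3=0, s4=0

Syndrome = 3 (error at position 3)


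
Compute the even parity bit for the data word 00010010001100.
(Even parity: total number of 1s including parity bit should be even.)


Number of 1s in data: 4
Parity bit: 0

0


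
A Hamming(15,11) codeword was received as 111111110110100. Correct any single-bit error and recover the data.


Syndrome = 4: error at position 4

Data: 11110110100 (corrected bit 4)


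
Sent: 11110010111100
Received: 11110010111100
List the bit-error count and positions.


XOR: 00000000000000

0 errors (received matches sent)


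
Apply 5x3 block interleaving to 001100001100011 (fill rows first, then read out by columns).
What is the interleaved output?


Matrix:
  001
  100
  001
  100
  011
Read columns: 010100000110101

010100000110101


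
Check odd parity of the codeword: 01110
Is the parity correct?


Number of 1s: 3

Yes, parity is correct (3 ones)


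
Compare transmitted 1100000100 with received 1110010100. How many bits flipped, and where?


XOR: 0010010000

2 error(s) at position(s): 2, 5


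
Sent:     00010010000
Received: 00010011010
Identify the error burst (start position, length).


XOR: 00000001010

Burst at position 7, length 3


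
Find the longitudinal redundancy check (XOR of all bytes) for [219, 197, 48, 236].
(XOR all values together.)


XOR chain: 219 ^ 197 ^ 48 ^ 236 = 194

194


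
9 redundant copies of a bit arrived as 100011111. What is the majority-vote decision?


Ones: 6 out of 9
Threshold: 5

1 (6/9 voted 1)


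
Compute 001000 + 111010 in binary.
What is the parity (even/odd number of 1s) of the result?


001000 = 8
111010 = 58
Sum = 66 = 1000010
1s count = 2

even parity (2 ones in 1000010)


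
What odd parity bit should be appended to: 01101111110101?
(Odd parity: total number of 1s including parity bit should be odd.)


Number of 1s in data: 10
Parity bit: 1

1


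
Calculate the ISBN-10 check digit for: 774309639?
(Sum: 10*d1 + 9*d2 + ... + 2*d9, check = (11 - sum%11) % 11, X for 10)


Weighted sum: 282
282 mod 11 = 7

Check digit: 4


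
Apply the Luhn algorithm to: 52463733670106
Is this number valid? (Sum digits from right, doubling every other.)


Luhn sum = 56
56 mod 10 = 6

Invalid (Luhn sum mod 10 = 6)


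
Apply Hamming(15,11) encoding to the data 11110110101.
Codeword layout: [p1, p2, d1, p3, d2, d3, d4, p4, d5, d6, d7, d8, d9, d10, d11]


Parity bits: p1=0, p2=0, p3=1, p4=0

001111100110101


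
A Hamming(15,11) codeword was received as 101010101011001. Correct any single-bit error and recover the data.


Syndrome = 1: error at position 1

Data: 11011011001 (corrected bit 1)


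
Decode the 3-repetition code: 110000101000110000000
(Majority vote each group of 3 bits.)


Groups: 110, 000, 101, 000, 110, 000, 000
Majority votes: 1010100

1010100


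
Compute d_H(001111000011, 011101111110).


XOR: 010010111101
Count of 1s: 7

7


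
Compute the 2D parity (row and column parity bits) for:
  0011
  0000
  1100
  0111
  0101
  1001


Row parities: 000100
Column parities: 0100

Row P: 000100, Col P: 0100, Corner: 1


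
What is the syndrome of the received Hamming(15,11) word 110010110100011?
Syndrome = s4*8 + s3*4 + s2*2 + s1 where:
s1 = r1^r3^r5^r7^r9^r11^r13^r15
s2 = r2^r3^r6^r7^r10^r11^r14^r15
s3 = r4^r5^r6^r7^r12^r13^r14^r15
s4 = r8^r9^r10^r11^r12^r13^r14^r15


s1=0, s2=1, s3=0, s4=0

Syndrome = 2 (error at position 2)


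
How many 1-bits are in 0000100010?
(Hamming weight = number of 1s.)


Counting 1s in 0000100010

2


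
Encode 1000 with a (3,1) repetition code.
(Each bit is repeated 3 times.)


Each bit -> 3 copies

111000000000


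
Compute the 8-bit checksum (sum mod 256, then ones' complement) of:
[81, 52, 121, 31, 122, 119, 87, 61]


Sum = 674 mod 256 = 162
Complement = 93

93


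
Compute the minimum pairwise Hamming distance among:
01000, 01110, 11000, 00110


Comparing all pairs, minimum distance: 1
Can detect 0 errors, correct 0 errors

1


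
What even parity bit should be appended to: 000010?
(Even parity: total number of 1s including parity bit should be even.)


Number of 1s in data: 1
Parity bit: 1

1


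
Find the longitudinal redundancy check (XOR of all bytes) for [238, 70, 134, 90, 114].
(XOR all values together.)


XOR chain: 238 ^ 70 ^ 134 ^ 90 ^ 114 = 6

6


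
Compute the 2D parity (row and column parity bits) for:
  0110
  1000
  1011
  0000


Row parities: 0110
Column parities: 0101

Row P: 0110, Col P: 0101, Corner: 0


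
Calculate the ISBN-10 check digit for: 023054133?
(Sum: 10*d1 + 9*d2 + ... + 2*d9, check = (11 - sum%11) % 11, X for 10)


Weighted sum: 111
111 mod 11 = 1

Check digit: X


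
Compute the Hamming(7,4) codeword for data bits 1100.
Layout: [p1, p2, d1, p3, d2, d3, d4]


Parity bits: p1=0, p2=1, p3=1

0111100


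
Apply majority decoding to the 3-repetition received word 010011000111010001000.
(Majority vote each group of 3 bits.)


Groups: 010, 011, 000, 111, 010, 001, 000
Majority votes: 0101000

0101000


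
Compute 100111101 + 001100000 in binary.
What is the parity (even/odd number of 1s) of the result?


100111101 = 317
001100000 = 96
Sum = 413 = 110011101
1s count = 6

even parity (6 ones in 110011101)


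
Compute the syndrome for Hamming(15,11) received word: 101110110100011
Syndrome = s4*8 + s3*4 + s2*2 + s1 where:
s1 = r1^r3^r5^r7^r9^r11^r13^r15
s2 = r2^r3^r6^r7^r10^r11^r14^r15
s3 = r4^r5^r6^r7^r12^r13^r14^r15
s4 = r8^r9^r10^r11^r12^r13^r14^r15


s1=1, s2=1, s3=1, s4=0

Syndrome = 7 (error at position 7)


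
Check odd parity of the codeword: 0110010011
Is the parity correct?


Number of 1s: 5

Yes, parity is correct (5 ones)


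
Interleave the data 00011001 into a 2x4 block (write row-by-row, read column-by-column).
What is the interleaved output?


Matrix:
  0001
  1001
Read columns: 01000011

01000011


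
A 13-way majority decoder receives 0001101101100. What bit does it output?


Ones: 6 out of 13
Threshold: 7

0 (6/13 voted 1)


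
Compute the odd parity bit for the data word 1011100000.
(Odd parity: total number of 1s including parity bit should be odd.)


Number of 1s in data: 4
Parity bit: 1

1


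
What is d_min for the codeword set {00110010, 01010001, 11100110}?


Comparing all pairs, minimum distance: 4
Can detect 3 errors, correct 1 errors

4


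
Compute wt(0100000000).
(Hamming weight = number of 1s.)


Counting 1s in 0100000000

1


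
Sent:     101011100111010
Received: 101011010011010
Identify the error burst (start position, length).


XOR: 000000110100000

Burst at position 6, length 4


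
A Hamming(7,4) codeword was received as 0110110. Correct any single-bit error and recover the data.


Syndrome = 2: error at position 2

Data: 1110 (corrected bit 2)


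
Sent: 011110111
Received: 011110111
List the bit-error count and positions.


XOR: 000000000

0 errors (received matches sent)


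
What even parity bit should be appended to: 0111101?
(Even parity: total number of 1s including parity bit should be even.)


Number of 1s in data: 5
Parity bit: 1

1


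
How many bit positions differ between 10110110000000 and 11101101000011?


XOR: 01011011000011
Count of 1s: 7

7


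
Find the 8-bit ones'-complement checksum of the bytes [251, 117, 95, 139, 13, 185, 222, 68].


Sum = 1090 mod 256 = 66
Complement = 189

189


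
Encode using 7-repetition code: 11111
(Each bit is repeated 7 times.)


Each bit -> 7 copies

11111111111111111111111111111111111


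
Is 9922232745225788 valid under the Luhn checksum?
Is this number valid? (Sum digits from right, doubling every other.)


Luhn sum = 84
84 mod 10 = 4

Invalid (Luhn sum mod 10 = 4)


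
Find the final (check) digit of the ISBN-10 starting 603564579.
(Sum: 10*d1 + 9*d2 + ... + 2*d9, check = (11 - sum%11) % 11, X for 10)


Weighted sum: 234
234 mod 11 = 3

Check digit: 8


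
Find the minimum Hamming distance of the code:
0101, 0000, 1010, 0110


Comparing all pairs, minimum distance: 2
Can detect 1 errors, correct 0 errors

2


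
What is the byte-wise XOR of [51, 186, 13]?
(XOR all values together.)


XOR chain: 51 ^ 186 ^ 13 = 132

132


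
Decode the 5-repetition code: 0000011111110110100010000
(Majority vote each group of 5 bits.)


Groups: 00000, 11111, 11011, 01000, 10000
Majority votes: 01100

01100


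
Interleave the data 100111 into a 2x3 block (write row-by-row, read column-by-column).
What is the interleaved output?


Matrix:
  100
  111
Read columns: 110101

110101


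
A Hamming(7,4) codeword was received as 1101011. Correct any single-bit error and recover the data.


Syndrome = 6: error at position 6

Data: 0001 (corrected bit 6)


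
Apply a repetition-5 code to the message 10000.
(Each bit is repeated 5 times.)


Each bit -> 5 copies

1111100000000000000000000


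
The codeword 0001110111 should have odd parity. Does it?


Number of 1s: 6

No, parity error (6 ones)


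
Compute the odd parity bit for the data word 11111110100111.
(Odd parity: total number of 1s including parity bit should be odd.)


Number of 1s in data: 11
Parity bit: 0

0


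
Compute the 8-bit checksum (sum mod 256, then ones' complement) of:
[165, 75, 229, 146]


Sum = 615 mod 256 = 103
Complement = 152

152


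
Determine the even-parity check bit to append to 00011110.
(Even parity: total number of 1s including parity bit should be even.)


Number of 1s in data: 4
Parity bit: 0

0


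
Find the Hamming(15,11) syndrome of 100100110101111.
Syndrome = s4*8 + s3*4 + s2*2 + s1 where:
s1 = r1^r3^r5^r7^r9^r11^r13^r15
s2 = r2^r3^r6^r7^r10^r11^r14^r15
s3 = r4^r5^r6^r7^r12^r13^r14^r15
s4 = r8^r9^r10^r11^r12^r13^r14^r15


s1=0, s2=0, s3=0, s4=0

Syndrome = 0 (no error)


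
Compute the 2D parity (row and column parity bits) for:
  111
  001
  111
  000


Row parities: 1110
Column parities: 001

Row P: 1110, Col P: 001, Corner: 1


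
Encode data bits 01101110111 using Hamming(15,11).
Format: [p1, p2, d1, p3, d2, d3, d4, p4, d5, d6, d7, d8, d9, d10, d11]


Parity bits: p1=1, p2=1, p3=1, p4=0

110111001110111


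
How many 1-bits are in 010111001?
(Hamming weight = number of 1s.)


Counting 1s in 010111001

5


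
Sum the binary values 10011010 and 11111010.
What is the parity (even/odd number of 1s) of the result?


10011010 = 154
11111010 = 250
Sum = 404 = 110010100
1s count = 4

even parity (4 ones in 110010100)


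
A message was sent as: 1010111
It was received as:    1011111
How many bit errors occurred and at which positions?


XOR: 0001000

1 error(s) at position(s): 3


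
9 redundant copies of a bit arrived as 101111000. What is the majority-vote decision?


Ones: 5 out of 9
Threshold: 5

1 (5/9 voted 1)


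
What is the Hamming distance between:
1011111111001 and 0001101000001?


XOR: 1010010111000
Count of 1s: 6

6


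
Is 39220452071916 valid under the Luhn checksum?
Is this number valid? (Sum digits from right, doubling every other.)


Luhn sum = 54
54 mod 10 = 4

Invalid (Luhn sum mod 10 = 4)


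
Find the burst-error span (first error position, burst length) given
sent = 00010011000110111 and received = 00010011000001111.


XOR: 00000000000111000

Burst at position 11, length 3


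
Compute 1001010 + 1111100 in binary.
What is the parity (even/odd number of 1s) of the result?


1001010 = 74
1111100 = 124
Sum = 198 = 11000110
1s count = 4

even parity (4 ones in 11000110)


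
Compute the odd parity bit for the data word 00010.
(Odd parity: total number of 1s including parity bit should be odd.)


Number of 1s in data: 1
Parity bit: 0

0


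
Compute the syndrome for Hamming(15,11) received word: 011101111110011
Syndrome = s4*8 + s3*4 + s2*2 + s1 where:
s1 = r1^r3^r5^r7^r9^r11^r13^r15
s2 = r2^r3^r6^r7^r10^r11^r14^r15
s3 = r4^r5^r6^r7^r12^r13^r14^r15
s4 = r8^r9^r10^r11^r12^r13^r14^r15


s1=1, s2=0, s3=1, s4=0

Syndrome = 5 (error at position 5)


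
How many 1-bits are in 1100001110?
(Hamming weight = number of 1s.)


Counting 1s in 1100001110

5


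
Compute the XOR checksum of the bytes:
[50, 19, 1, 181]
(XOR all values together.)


XOR chain: 50 ^ 19 ^ 1 ^ 181 = 149

149


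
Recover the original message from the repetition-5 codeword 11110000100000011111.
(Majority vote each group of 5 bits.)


Groups: 11110, 00010, 00000, 11111
Majority votes: 1001

1001


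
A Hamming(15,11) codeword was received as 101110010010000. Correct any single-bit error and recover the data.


Syndrome = 0: no error detected

Data: 11000010000 (no errors)


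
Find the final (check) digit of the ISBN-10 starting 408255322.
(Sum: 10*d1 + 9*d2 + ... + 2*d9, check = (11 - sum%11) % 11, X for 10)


Weighted sum: 195
195 mod 11 = 8

Check digit: 3


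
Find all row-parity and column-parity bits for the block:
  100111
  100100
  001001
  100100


Row parities: 0000
Column parities: 101110

Row P: 0000, Col P: 101110, Corner: 0


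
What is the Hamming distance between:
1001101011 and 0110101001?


XOR: 1111000010
Count of 1s: 5

5


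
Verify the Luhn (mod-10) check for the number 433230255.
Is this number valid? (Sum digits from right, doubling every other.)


Luhn sum = 28
28 mod 10 = 8

Invalid (Luhn sum mod 10 = 8)


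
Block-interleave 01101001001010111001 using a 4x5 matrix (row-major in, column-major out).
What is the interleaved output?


Matrix:
  01101
  00100
  10101
  11001
Read columns: 00111001111000001011

00111001111000001011


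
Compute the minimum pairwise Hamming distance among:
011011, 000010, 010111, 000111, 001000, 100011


Comparing all pairs, minimum distance: 1
Can detect 0 errors, correct 0 errors

1


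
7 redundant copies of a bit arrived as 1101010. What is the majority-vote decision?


Ones: 4 out of 7
Threshold: 4

1 (4/7 voted 1)


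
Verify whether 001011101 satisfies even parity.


Number of 1s: 5

No, parity error (5 ones)


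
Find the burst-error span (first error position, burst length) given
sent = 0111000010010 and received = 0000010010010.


XOR: 0111010000000

Burst at position 1, length 5


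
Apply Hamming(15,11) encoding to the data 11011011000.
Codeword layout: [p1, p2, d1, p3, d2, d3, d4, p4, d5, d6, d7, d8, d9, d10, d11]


Parity bits: p1=1, p2=1, p3=1, p4=1

111110111011000


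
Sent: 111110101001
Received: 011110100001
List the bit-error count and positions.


XOR: 100000001000

2 error(s) at position(s): 0, 8


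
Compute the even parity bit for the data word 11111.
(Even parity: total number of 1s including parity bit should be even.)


Number of 1s in data: 5
Parity bit: 1

1


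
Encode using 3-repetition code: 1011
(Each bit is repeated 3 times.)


Each bit -> 3 copies

111000111111


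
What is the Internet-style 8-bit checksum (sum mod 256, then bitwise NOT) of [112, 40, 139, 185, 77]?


Sum = 553 mod 256 = 41
Complement = 214

214


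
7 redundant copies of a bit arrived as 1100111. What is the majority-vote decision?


Ones: 5 out of 7
Threshold: 4

1 (5/7 voted 1)


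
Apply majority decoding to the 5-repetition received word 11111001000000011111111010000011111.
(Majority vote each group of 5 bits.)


Groups: 11111, 00100, 00000, 11111, 11101, 00000, 11111
Majority votes: 1001101

1001101


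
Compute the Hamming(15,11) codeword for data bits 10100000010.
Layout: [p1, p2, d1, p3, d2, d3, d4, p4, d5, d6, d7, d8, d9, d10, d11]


Parity bits: p1=1, p2=1, p3=0, p4=1

111001010000010


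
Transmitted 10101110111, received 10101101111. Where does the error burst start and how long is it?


XOR: 00000011000

Burst at position 6, length 2


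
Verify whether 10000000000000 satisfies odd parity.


Number of 1s: 1

Yes, parity is correct (1 ones)


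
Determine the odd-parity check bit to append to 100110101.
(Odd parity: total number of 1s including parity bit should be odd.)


Number of 1s in data: 5
Parity bit: 0

0


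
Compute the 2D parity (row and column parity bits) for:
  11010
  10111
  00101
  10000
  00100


Row parities: 10011
Column parities: 11100

Row P: 10011, Col P: 11100, Corner: 1


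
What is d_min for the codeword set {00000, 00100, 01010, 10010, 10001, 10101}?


Comparing all pairs, minimum distance: 1
Can detect 0 errors, correct 0 errors

1


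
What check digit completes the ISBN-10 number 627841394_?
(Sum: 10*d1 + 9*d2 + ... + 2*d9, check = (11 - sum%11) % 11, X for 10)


Weighted sum: 266
266 mod 11 = 2

Check digit: 9


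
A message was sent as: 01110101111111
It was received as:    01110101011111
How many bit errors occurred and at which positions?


XOR: 00000000100000

1 error(s) at position(s): 8


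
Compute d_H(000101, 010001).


XOR: 010100
Count of 1s: 2

2


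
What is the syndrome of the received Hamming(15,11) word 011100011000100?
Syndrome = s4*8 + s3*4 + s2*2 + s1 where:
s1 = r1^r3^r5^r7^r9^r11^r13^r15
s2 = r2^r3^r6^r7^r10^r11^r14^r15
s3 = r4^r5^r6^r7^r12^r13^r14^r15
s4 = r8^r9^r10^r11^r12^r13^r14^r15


s1=1, s2=0, s3=0, s4=1

Syndrome = 9 (error at position 9)


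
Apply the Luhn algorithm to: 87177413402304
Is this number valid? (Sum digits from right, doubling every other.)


Luhn sum = 56
56 mod 10 = 6

Invalid (Luhn sum mod 10 = 6)


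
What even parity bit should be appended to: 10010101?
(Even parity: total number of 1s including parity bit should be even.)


Number of 1s in data: 4
Parity bit: 0

0


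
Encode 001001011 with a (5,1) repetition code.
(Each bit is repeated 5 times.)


Each bit -> 5 copies

000000000011111000000000011111000001111111111


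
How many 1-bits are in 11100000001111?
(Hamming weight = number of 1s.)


Counting 1s in 11100000001111

7


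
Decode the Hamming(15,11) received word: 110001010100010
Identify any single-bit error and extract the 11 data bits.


Syndrome = 9: error at position 9

Data: 00101100010 (corrected bit 9)


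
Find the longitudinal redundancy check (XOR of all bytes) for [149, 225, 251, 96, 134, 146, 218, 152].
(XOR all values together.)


XOR chain: 149 ^ 225 ^ 251 ^ 96 ^ 134 ^ 146 ^ 218 ^ 152 = 185

185


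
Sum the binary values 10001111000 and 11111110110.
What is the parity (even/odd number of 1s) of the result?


10001111000 = 1144
11111110110 = 2038
Sum = 3182 = 110001101110
1s count = 7

odd parity (7 ones in 110001101110)


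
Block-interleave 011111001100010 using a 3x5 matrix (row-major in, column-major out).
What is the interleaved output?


Matrix:
  01111
  10011
  00010
Read columns: 010100100111110

010100100111110


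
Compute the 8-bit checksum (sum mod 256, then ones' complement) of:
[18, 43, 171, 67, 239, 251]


Sum = 789 mod 256 = 21
Complement = 234

234


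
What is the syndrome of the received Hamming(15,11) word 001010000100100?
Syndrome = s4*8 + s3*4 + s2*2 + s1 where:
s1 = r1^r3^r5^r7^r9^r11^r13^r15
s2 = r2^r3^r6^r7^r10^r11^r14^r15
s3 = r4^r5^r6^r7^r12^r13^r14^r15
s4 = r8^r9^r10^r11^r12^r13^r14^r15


s1=1, s2=0, s3=0, s4=0

Syndrome = 1 (error at position 1)


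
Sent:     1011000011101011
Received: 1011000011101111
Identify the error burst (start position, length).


XOR: 0000000000000100

Burst at position 13, length 1


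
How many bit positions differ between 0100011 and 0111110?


XOR: 0011101
Count of 1s: 4

4


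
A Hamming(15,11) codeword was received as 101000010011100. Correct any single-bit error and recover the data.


Syndrome = 0: no error detected

Data: 10000011100 (no errors)


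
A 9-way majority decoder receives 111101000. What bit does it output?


Ones: 5 out of 9
Threshold: 5

1 (5/9 voted 1)


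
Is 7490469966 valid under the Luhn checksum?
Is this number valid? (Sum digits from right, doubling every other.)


Luhn sum = 59
59 mod 10 = 9

Invalid (Luhn sum mod 10 = 9)


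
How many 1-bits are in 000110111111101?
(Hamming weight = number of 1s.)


Counting 1s in 000110111111101

10


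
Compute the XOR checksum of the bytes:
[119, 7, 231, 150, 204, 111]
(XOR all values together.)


XOR chain: 119 ^ 7 ^ 231 ^ 150 ^ 204 ^ 111 = 162

162


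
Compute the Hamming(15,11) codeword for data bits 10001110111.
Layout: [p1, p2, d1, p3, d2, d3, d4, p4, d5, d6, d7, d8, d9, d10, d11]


Parity bits: p1=1, p2=1, p3=1, p4=0

111100001110111


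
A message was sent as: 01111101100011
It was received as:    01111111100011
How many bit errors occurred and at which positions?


XOR: 00000010000000

1 error(s) at position(s): 6


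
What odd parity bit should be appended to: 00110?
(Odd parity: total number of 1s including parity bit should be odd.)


Number of 1s in data: 2
Parity bit: 1

1


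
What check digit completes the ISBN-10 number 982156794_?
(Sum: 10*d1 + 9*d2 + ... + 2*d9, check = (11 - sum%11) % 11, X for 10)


Weighted sum: 308
308 mod 11 = 0

Check digit: 0


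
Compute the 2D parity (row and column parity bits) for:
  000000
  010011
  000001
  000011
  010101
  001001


Row parities: 011010
Column parities: 001101

Row P: 011010, Col P: 001101, Corner: 1


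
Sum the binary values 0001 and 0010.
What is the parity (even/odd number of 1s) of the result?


0001 = 1
0010 = 2
Sum = 3 = 11
1s count = 2

even parity (2 ones in 11)


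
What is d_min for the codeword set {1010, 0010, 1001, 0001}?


Comparing all pairs, minimum distance: 1
Can detect 0 errors, correct 0 errors

1


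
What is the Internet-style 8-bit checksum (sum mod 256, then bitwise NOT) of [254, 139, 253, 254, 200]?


Sum = 1100 mod 256 = 76
Complement = 179

179


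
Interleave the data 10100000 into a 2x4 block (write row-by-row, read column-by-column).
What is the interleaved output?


Matrix:
  1010
  0000
Read columns: 10001000

10001000


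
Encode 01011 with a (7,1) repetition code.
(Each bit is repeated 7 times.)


Each bit -> 7 copies

00000001111111000000011111111111111


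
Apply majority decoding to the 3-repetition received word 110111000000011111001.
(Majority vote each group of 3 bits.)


Groups: 110, 111, 000, 000, 011, 111, 001
Majority votes: 1100110

1100110


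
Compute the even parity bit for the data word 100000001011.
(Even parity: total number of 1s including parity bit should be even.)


Number of 1s in data: 4
Parity bit: 0

0


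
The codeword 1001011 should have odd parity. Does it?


Number of 1s: 4

No, parity error (4 ones)


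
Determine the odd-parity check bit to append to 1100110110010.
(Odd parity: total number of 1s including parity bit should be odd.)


Number of 1s in data: 7
Parity bit: 0

0


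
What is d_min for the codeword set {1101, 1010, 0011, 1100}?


Comparing all pairs, minimum distance: 1
Can detect 0 errors, correct 0 errors

1


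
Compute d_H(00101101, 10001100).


XOR: 10100001
Count of 1s: 3

3


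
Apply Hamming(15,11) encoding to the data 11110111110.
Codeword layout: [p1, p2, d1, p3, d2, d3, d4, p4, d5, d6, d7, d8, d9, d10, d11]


Parity bits: p1=1, p2=0, p3=0, p4=1

101011110111110


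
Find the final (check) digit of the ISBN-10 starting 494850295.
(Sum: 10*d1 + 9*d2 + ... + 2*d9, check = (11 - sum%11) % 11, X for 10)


Weighted sum: 284
284 mod 11 = 9

Check digit: 2


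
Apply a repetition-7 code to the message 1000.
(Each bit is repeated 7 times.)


Each bit -> 7 copies

1111111000000000000000000000


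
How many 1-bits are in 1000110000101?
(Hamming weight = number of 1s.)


Counting 1s in 1000110000101

5


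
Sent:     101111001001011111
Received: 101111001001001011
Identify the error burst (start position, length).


XOR: 000000000000010100

Burst at position 13, length 3


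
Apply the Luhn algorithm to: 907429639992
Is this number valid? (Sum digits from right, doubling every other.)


Luhn sum = 66
66 mod 10 = 6

Invalid (Luhn sum mod 10 = 6)


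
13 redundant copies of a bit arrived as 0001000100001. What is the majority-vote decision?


Ones: 3 out of 13
Threshold: 7

0 (3/13 voted 1)


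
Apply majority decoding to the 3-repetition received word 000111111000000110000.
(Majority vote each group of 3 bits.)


Groups: 000, 111, 111, 000, 000, 110, 000
Majority votes: 0110010

0110010


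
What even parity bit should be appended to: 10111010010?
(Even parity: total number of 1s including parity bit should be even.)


Number of 1s in data: 6
Parity bit: 0

0


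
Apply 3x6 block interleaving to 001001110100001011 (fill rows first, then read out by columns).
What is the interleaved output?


Matrix:
  001001
  110100
  001011
Read columns: 010010101010001101

010010101010001101


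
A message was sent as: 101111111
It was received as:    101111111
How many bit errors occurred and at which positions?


XOR: 000000000

0 errors (received matches sent)


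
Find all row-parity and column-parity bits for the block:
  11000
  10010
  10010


Row parities: 000
Column parities: 11000

Row P: 000, Col P: 11000, Corner: 0


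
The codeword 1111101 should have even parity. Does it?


Number of 1s: 6

Yes, parity is correct (6 ones)


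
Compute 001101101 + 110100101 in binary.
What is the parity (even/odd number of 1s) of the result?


001101101 = 109
110100101 = 421
Sum = 530 = 1000010010
1s count = 3

odd parity (3 ones in 1000010010)


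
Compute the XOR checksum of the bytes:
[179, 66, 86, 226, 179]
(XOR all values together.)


XOR chain: 179 ^ 66 ^ 86 ^ 226 ^ 179 = 246

246


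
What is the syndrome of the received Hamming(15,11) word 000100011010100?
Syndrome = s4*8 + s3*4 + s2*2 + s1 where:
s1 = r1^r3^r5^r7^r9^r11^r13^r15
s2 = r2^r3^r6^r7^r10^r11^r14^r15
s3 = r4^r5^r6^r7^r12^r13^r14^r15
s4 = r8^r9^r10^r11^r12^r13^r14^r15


s1=1, s2=1, s3=0, s4=0

Syndrome = 3 (error at position 3)


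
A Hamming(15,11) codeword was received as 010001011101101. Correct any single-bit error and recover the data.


Syndrome = 1: error at position 1

Data: 00101101101 (corrected bit 1)


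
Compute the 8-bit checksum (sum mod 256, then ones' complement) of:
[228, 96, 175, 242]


Sum = 741 mod 256 = 229
Complement = 26

26


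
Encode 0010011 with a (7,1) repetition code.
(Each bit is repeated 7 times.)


Each bit -> 7 copies

0000000000000011111110000000000000011111111111111


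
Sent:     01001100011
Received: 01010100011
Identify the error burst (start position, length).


XOR: 00011000000

Burst at position 3, length 2


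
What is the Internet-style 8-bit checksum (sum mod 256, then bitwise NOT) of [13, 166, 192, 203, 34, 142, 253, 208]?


Sum = 1211 mod 256 = 187
Complement = 68

68


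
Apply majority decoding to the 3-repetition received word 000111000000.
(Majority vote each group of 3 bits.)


Groups: 000, 111, 000, 000
Majority votes: 0100

0100


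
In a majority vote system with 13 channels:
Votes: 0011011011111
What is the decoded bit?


Ones: 9 out of 13
Threshold: 7

1 (9/13 voted 1)


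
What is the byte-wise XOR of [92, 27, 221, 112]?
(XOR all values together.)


XOR chain: 92 ^ 27 ^ 221 ^ 112 = 234

234


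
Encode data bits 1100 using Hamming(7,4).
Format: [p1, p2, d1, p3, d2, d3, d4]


Parity bits: p1=0, p2=1, p3=1

0111100


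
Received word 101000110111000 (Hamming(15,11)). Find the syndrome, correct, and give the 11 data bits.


Syndrome = 0: no error detected

Data: 10010111000 (no errors)


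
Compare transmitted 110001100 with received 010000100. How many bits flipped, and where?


XOR: 100001000

2 error(s) at position(s): 0, 5


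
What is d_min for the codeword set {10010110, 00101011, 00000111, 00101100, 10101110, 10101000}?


Comparing all pairs, minimum distance: 2
Can detect 1 errors, correct 0 errors

2


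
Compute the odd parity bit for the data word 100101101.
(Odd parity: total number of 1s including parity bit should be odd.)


Number of 1s in data: 5
Parity bit: 0

0


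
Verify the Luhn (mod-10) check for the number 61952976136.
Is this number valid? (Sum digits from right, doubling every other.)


Luhn sum = 52
52 mod 10 = 2

Invalid (Luhn sum mod 10 = 2)


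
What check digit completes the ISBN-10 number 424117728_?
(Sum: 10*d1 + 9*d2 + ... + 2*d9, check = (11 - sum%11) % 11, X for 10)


Weighted sum: 188
188 mod 11 = 1

Check digit: X


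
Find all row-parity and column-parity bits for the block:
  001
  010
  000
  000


Row parities: 1100
Column parities: 011

Row P: 1100, Col P: 011, Corner: 0


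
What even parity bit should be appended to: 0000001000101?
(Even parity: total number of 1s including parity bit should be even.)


Number of 1s in data: 3
Parity bit: 1

1


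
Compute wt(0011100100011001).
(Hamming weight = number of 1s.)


Counting 1s in 0011100100011001

7


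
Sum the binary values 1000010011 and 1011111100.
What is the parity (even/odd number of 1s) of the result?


1000010011 = 531
1011111100 = 764
Sum = 1295 = 10100001111
1s count = 6

even parity (6 ones in 10100001111)


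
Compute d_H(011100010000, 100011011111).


XOR: 111111001111
Count of 1s: 10

10


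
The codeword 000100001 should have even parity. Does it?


Number of 1s: 2

Yes, parity is correct (2 ones)


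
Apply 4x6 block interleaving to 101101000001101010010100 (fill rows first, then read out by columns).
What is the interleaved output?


Matrix:
  101101
  000001
  101010
  010100
Read columns: 101000011010100100101100

101000011010100100101100


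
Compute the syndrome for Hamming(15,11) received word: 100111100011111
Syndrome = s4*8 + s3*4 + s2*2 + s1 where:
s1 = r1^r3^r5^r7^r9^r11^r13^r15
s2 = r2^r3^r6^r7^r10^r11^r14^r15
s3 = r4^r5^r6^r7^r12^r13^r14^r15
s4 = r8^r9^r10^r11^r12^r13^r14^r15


s1=0, s2=1, s3=0, s4=1

Syndrome = 10 (error at position 10)


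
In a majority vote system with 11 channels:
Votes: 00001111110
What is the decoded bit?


Ones: 6 out of 11
Threshold: 6

1 (6/11 voted 1)


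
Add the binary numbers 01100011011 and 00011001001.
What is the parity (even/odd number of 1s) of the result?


01100011011 = 795
00011001001 = 201
Sum = 996 = 1111100100
1s count = 6

even parity (6 ones in 1111100100)


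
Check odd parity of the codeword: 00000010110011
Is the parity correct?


Number of 1s: 5

Yes, parity is correct (5 ones)


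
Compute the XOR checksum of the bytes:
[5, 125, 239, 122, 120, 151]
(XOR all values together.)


XOR chain: 5 ^ 125 ^ 239 ^ 122 ^ 120 ^ 151 = 2

2


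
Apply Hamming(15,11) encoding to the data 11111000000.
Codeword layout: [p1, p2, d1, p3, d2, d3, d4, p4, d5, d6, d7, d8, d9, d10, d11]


Parity bits: p1=0, p2=1, p3=1, p4=1

011111111000000


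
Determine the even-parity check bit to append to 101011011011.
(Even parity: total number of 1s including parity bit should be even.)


Number of 1s in data: 8
Parity bit: 0

0


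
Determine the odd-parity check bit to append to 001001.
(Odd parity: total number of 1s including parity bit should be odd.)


Number of 1s in data: 2
Parity bit: 1

1


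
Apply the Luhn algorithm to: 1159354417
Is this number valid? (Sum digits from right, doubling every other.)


Luhn sum = 45
45 mod 10 = 5

Invalid (Luhn sum mod 10 = 5)


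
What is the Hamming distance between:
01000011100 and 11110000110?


XOR: 10110011010
Count of 1s: 6

6


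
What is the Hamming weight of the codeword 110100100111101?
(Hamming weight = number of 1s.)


Counting 1s in 110100100111101

9


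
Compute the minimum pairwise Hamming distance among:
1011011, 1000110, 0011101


Comparing all pairs, minimum distance: 3
Can detect 2 errors, correct 1 errors

3


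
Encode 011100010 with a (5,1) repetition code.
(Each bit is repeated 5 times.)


Each bit -> 5 copies

000001111111111111110000000000000001111100000


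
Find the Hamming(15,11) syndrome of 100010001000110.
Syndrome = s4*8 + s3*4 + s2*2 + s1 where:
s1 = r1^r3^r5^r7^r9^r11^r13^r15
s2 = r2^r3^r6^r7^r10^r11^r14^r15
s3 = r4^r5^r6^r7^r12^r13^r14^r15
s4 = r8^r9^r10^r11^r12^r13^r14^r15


s1=0, s2=1, s3=1, s4=1

Syndrome = 14 (error at position 14)


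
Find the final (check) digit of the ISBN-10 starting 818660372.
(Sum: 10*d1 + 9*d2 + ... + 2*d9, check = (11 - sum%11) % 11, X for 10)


Weighted sum: 268
268 mod 11 = 4

Check digit: 7


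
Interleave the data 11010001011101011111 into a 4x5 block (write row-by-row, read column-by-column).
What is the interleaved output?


Matrix:
  11010
  00101
  11010
  11111
Read columns: 10111011010110110101

10111011010110110101


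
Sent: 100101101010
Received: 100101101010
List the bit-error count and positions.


XOR: 000000000000

0 errors (received matches sent)


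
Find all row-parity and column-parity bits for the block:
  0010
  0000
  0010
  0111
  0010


Row parities: 10111
Column parities: 0101

Row P: 10111, Col P: 0101, Corner: 0


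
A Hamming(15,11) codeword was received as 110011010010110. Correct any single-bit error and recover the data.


Syndrome = 0: no error detected

Data: 01100010110 (no errors)


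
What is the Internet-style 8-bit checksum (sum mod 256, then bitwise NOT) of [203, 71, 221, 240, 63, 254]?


Sum = 1052 mod 256 = 28
Complement = 227

227


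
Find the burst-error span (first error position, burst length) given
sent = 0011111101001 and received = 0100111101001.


XOR: 0111000000000

Burst at position 1, length 3


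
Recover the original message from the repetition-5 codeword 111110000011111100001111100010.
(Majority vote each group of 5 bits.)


Groups: 11111, 00000, 11111, 10000, 11111, 00010
Majority votes: 101010

101010


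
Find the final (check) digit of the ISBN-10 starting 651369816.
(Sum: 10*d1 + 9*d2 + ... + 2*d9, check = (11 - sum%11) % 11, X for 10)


Weighted sum: 262
262 mod 11 = 9

Check digit: 2


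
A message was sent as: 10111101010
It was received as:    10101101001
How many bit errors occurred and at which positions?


XOR: 00010000011

3 error(s) at position(s): 3, 9, 10


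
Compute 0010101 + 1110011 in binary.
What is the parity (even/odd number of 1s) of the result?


0010101 = 21
1110011 = 115
Sum = 136 = 10001000
1s count = 2

even parity (2 ones in 10001000)


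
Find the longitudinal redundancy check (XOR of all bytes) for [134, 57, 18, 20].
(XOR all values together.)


XOR chain: 134 ^ 57 ^ 18 ^ 20 = 185

185


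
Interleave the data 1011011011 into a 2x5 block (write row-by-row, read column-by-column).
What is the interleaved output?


Matrix:
  10110
  11011
Read columns: 1101101101

1101101101


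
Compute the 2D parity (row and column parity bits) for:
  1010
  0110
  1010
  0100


Row parities: 0001
Column parities: 0010

Row P: 0001, Col P: 0010, Corner: 1


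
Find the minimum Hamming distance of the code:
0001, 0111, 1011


Comparing all pairs, minimum distance: 2
Can detect 1 errors, correct 0 errors

2


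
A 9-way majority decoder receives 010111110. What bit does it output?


Ones: 6 out of 9
Threshold: 5

1 (6/9 voted 1)
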